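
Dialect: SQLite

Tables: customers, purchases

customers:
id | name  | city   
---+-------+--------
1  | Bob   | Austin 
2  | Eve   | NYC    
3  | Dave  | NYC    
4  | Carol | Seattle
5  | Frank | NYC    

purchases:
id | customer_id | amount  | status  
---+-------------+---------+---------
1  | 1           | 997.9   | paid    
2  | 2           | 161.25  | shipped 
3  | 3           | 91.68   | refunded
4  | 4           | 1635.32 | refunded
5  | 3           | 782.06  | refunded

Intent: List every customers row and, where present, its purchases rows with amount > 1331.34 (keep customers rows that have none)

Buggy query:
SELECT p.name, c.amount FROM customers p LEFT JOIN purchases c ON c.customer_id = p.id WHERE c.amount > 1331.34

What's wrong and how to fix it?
Bug: A WHERE condition on the right-hand table after LEFT JOIN drops unmatched parents

Fix: Put 'c.amount > 1331.34' in the JOIN's ON clause instead of WHERE

Corrected query:
SELECT p.name, c.amount FROM customers p LEFT JOIN purchases c ON c.customer_id = p.id AND c.amount > 1331.34

Result:
name  | amount 
------+--------
Bob   | NULL   
Eve   | NULL   
Dave  | NULL   
Carol | 1635.32
Frank | NULL   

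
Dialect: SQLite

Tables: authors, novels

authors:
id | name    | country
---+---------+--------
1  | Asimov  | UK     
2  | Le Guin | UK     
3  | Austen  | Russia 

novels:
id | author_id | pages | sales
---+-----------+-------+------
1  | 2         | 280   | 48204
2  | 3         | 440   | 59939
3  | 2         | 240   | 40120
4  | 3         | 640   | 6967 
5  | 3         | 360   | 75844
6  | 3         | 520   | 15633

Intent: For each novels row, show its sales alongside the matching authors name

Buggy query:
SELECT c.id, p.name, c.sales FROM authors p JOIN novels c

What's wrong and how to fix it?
Bug: Missing join condition: each novels row is matched to all authors rows instead of just its own

Fix: Add ON c.author_id = p.id to the JOIN

Corrected query:
SELECT c.id, p.name, c.sales FROM authors p JOIN novels c ON c.author_id = p.id

Result:
id | name    | sales
---+---------+------
1  | Le Guin | 48204
2  | Austen  | 59939
3  | Le Guin | 40120
4  | Austen  | 6967 
5  | Austen  | 75844
6  | Austen  | 15633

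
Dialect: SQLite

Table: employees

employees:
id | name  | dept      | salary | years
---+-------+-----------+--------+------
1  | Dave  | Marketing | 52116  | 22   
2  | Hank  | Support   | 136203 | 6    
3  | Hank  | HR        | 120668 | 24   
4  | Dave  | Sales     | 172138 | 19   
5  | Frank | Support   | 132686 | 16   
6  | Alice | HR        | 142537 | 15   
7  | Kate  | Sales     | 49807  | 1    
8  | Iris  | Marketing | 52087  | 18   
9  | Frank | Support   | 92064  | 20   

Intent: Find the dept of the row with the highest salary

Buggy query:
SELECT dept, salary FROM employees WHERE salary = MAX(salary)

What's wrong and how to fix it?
Bug: WHERE is evaluated per row; an aggregate over the whole table isn't defined there

Fix: Use a subquery: WHERE salary = (SELECT MAX(salary) FROM employees)

Corrected query:
SELECT dept, salary FROM employees WHERE salary = (SELECT MAX(salary) FROM employees)

Result:
dept  | salary
------+-------
Sales | 172138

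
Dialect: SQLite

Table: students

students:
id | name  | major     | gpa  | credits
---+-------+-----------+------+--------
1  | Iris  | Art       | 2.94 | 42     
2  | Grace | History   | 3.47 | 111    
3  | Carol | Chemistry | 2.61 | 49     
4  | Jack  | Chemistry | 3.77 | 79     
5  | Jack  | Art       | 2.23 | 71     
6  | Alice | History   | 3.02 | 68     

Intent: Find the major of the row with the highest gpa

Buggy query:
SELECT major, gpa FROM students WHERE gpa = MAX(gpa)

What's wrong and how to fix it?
Bug: WHERE is evaluated per row; an aggregate over the whole table isn't defined there

Fix: Wrap MAX in a scalar subquery so WHERE compares against a single value

Corrected query:
SELECT major, gpa FROM students WHERE gpa = (SELECT MAX(gpa) FROM students)

Result:
major     | gpa 
----------+-----
Chemistry | 3.77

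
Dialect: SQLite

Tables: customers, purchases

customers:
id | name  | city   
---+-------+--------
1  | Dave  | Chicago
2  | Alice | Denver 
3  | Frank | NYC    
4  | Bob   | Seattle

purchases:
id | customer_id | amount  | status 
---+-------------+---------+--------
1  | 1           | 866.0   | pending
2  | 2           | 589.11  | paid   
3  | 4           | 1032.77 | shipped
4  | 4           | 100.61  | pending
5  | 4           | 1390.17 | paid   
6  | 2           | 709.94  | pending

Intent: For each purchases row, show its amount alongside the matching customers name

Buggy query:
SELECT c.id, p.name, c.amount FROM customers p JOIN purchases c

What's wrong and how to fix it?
Bug: Missing join condition: each purchases row is matched to all customers rows instead of just its own

Fix: Specify the join condition linking the foreign key to the parent id

Corrected query:
SELECT c.id, p.name, c.amount FROM customers p JOIN purchases c ON c.customer_id = p.id

Result:
id | name  | amount 
---+-------+--------
1  | Dave  | 866    
2  | Alice | 589.11 
3  | Bob   | 1032.77
4  | Bob   | 100.61 
5  | Bob   | 1390.17
6  | Alice | 709.94 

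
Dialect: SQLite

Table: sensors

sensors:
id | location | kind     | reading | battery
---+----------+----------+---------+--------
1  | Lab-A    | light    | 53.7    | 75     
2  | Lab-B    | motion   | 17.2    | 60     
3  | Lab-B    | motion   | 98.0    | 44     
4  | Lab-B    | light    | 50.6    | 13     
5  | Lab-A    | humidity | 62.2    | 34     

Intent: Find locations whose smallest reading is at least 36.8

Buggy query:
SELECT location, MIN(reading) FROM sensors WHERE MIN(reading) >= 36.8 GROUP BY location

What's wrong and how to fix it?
Bug: Aggregates like MIN are computed per group after WHERE runs

Fix: Replace WHERE with HAVING after the GROUP BY

Corrected query:
SELECT location, MIN(reading) FROM sensors GROUP BY location HAVING MIN(reading) >= 36.8

Result:
location | MIN(reading)
---------+-------------
Lab-A    | 53.7        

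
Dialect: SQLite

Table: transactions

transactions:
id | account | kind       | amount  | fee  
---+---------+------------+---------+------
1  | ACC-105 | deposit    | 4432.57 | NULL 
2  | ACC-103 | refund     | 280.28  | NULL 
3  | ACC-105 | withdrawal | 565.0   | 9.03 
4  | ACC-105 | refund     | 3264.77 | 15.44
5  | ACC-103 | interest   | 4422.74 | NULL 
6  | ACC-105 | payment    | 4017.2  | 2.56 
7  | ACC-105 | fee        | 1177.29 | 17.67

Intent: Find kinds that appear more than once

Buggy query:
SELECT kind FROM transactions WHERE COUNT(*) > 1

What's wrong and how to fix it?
Bug: COUNT(*) is an aggregate and cannot be used in WHERE

Fix: Group first, then use HAVING for the count condition

Corrected query:
SELECT kind FROM transactions GROUP BY kind HAVING COUNT(*) > 1

Result:
kind  
------
refund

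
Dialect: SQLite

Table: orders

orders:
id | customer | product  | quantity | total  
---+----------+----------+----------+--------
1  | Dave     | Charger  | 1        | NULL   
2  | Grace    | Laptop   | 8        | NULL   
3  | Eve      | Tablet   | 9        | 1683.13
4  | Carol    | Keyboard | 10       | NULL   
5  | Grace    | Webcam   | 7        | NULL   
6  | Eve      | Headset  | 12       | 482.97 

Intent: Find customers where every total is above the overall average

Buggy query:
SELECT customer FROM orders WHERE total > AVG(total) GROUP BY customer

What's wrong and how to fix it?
Bug: AVG() is an aggregate; it can't sit directly in WHERE

Fix: Compute the overall average in a scalar subquery and compare each group's MIN against it in HAVING

Corrected query:
SELECT customer FROM orders GROUP BY customer HAVING MIN(total) > (SELECT AVG(total) FROM orders)

Result:
(no rows)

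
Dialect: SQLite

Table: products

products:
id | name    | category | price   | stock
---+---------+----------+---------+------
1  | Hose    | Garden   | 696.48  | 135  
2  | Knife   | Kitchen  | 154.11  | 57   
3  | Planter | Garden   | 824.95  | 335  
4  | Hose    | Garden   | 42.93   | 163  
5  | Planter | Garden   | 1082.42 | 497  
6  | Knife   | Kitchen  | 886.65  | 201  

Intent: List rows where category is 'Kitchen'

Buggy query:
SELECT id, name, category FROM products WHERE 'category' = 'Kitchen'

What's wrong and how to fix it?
Bug: Single quotes denote string literals in SQL; the column name is being compared as a constant string

Fix: Reference the column as category without single quotes

Corrected query:
SELECT id, name, category FROM products WHERE category = 'Kitchen'

Result:
id | name  | category
---+-------+---------
2  | Knife | Kitchen 
6  | Knife | Kitchen 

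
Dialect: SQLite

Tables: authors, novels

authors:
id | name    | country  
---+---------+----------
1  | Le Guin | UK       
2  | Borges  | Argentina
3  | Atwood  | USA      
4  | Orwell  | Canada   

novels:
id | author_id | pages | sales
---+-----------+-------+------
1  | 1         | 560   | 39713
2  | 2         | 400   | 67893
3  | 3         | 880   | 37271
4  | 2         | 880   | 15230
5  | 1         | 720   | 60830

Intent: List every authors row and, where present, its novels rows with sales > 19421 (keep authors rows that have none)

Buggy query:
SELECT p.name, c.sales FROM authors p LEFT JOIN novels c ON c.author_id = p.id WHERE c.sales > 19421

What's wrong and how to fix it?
Bug: Filtering c.sales in WHERE discards the NULL rows produced by LEFT JOIN, turning it into an inner join

Fix: Move the right-table condition into the ON clause so unmatched parents are kept

Corrected query:
SELECT p.name, c.sales FROM authors p LEFT JOIN novels c ON c.author_id = p.id AND c.sales > 19421

Result:
name    | sales
--------+------
Le Guin | 39713
Le Guin | 60830
Borges  | 67893
Atwood  | 37271
Orwell  | NULL 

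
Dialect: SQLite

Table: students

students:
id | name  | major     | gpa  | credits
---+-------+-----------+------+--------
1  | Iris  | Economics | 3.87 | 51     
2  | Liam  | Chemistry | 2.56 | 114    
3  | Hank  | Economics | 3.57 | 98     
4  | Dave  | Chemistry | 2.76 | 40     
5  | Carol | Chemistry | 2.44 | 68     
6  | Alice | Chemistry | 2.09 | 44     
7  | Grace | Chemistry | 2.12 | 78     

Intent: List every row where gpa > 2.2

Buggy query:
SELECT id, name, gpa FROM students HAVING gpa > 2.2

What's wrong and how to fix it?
Bug: This is a non-aggregate query (no GROUP BY, no aggregates), so in SQLite the HAVING clause is invalid here; a row-level condition belongs in WHERE

Fix: Use WHERE for row-level filtering

Corrected query:
SELECT id, name, gpa FROM students WHERE gpa > 2.2

Result:
id | name  | gpa 
---+-------+-----
1  | Iris  | 3.87
2  | Liam  | 2.56
3  | Hank  | 3.57
4  | Dave  | 2.76
5  | Carol | 2.44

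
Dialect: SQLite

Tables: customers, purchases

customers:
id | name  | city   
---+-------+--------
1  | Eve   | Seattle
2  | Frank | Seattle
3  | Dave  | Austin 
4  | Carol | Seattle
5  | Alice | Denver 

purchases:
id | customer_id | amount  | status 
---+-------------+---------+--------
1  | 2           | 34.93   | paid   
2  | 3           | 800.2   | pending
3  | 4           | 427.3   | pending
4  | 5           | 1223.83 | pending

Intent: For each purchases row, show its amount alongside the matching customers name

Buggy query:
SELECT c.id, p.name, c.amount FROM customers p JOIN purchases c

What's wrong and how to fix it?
Bug: Missing join condition: each purchases row is matched to all customers rows instead of just its own

Fix: Specify the join condition linking the foreign key to the parent id

Corrected query:
SELECT c.id, p.name, c.amount FROM customers p JOIN purchases c ON c.customer_id = p.id

Result:
id | name  | amount 
---+-------+--------
1  | Frank | 34.93  
2  | Dave  | 800.2  
3  | Carol | 427.3  
4  | Alice | 1223.83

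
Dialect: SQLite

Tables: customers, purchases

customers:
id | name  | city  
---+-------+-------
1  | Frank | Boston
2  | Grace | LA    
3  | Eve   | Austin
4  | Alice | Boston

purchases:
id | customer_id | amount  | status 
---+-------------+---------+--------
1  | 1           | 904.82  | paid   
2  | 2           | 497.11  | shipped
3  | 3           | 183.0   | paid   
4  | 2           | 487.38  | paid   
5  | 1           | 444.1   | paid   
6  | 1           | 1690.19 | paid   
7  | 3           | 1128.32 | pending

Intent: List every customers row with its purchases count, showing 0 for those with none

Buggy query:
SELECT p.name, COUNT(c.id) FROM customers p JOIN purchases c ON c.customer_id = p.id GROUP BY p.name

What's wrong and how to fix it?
Bug: INNER JOIN drops customers rows that have no matching purchases rows

Fix: Use LEFT JOIN so parents without children still appear (COUNT(c.id) gives 0)

Corrected query:
SELECT p.name, COUNT(c.id) FROM customers p LEFT JOIN purchases c ON c.customer_id = p.id GROUP BY p.name

Result:
name  | COUNT(c.id)
------+------------
Alice | 0          
Eve   | 2          
Frank | 3          
Grace | 2          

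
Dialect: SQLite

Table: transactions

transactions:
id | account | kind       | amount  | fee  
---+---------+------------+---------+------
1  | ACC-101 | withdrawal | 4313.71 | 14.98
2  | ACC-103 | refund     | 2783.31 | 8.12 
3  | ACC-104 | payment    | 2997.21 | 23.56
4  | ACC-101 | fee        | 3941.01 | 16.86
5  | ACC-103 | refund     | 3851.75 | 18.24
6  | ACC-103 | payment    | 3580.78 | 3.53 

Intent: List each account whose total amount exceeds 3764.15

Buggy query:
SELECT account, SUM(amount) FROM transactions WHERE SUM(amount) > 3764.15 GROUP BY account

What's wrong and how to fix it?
Bug: Aggregate functions cannot appear in a WHERE clause

Fix: Move the aggregate condition to a HAVING clause

Corrected query:
SELECT account, SUM(amount) FROM transactions GROUP BY account HAVING SUM(amount) > 3764.15

Result:
account | SUM(amount)
--------+------------
ACC-101 | 8254.72    
ACC-103 | 10215.84   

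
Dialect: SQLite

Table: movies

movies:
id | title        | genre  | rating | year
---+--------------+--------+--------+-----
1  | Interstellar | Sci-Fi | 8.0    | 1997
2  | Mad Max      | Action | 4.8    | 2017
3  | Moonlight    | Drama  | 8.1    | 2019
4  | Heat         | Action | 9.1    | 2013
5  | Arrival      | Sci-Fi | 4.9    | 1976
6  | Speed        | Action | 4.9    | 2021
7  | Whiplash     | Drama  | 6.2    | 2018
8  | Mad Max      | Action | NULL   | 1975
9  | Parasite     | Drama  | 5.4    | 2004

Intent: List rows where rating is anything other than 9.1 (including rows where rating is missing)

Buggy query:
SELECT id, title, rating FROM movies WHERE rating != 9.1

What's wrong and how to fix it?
Bug: 'rating != 9.1' is unknown when rating is NULL, so NULL rows are silently excluded

Fix: Add an explicit OR rating IS NULL to include the missing-value rows

Corrected query:
SELECT id, title, rating FROM movies WHERE rating != 9.1 OR rating IS NULL

Result:
id | title        | rating
---+--------------+-------
1  | Interstellar | 8     
2  | Mad Max      | 4.8   
3  | Moonlight    | 8.1   
5  | Arrival      | 4.9   
6  | Speed        | 4.9   
7  | Whiplash     | 6.2   
8  | Mad Max      | NULL  
9  | Parasite     | 5.4   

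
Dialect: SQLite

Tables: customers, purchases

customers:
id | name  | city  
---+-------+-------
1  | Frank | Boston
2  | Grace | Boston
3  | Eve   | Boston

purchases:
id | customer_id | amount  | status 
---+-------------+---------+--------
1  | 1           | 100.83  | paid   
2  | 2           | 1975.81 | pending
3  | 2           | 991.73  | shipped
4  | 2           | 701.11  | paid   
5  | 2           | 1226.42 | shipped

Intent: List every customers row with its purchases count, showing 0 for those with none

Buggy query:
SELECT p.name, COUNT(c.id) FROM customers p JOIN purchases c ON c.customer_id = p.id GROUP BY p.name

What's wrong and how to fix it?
Bug: An inner join excludes parents with zero children

Fix: Use LEFT JOIN so parents without children still appear (COUNT(c.id) gives 0)

Corrected query:
SELECT p.name, COUNT(c.id) FROM customers p LEFT JOIN purchases c ON c.customer_id = p.id GROUP BY p.name

Result:
name  | COUNT(c.id)
------+------------
Eve   | 0          
Frank | 1          
Grace | 4          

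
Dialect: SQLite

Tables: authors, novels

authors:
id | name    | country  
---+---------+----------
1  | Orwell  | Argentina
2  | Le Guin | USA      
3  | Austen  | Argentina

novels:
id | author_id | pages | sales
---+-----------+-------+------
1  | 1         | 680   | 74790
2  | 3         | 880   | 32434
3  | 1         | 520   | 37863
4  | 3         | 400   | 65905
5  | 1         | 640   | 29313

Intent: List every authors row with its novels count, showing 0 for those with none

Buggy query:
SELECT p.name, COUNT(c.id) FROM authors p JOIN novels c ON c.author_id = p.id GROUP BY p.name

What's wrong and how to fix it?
Bug: An inner join excludes parents with zero children

Fix: Use LEFT JOIN so parents without children still appear (COUNT(c.id) gives 0)

Corrected query:
SELECT p.name, COUNT(c.id) FROM authors p LEFT JOIN novels c ON c.author_id = p.id GROUP BY p.name

Result:
name    | COUNT(c.id)
--------+------------
Austen  | 2          
Le Guin | 0          
Orwell  | 3          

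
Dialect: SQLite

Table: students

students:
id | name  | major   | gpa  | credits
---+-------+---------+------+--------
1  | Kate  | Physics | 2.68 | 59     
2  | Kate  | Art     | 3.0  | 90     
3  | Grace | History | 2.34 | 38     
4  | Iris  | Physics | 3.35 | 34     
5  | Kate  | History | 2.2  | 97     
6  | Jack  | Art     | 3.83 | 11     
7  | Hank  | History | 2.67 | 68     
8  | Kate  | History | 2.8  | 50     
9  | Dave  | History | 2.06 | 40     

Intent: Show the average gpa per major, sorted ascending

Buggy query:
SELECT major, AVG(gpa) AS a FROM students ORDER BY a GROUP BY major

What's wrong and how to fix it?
Bug: ORDER BY appears before GROUP BY; SQL clause order requires GROUP BY first

Fix: Reorder: SELECT … FROM … GROUP BY … ORDER BY …

Corrected query:
SELECT major, AVG(gpa) AS a FROM students GROUP BY major ORDER BY a

Result:
major   | a    
--------+------
History | 2.414
Physics | 3.015
Art     | 3.415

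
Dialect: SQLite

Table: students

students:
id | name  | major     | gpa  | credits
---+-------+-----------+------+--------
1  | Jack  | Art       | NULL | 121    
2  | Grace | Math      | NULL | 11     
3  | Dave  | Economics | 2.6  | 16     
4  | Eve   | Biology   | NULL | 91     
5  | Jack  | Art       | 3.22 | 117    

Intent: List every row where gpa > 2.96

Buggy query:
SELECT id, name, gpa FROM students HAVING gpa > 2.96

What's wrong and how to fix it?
Bug: HAVING filters the output of aggregation, but this query has no GROUP BY and no aggregate functions, so SQLite rejects it (HAVING clause on a non-aggregate query); the condition here is per row

Fix: Use WHERE for row-level filtering

Corrected query:
SELECT id, name, gpa FROM students WHERE gpa > 2.96

Result:
id | name | gpa 
---+------+-----
5  | Jack | 3.22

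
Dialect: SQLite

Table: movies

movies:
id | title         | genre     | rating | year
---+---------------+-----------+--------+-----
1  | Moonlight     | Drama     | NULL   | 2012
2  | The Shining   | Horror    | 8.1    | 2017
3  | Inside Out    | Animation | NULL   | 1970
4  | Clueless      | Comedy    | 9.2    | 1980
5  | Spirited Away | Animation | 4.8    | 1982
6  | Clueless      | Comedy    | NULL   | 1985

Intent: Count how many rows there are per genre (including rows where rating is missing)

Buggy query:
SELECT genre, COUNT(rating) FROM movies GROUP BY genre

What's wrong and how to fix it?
Bug: COUNT(column) counts non-NULL values only; rows with NULL rating aren't counted

Fix: Replace COUNT(rating) with COUNT(*)

Corrected query:
SELECT genre, COUNT(*) FROM movies GROUP BY genre

Result:
genre     | COUNT(*)
----------+---------
Animation | 2       
Comedy    | 2       
Drama     | 1       
Horror    | 1       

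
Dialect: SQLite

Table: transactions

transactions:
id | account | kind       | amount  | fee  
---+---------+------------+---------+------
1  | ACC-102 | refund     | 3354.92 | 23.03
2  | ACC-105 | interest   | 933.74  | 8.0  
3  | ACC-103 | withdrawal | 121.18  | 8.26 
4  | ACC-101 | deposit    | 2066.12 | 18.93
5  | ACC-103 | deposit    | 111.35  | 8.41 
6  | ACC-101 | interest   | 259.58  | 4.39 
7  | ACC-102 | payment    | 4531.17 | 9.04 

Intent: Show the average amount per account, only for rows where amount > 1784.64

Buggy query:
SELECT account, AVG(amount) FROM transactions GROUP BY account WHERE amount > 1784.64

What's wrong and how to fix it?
Bug: WHERE cannot follow GROUP BY

Fix: Move the WHERE clause before GROUP BY

Corrected query:
SELECT account, AVG(amount) FROM transactions WHERE amount > 1784.64 GROUP BY account

Result:
account | AVG(amount)
--------+------------
ACC-101 | 2066.12    
ACC-102 | 3943.045   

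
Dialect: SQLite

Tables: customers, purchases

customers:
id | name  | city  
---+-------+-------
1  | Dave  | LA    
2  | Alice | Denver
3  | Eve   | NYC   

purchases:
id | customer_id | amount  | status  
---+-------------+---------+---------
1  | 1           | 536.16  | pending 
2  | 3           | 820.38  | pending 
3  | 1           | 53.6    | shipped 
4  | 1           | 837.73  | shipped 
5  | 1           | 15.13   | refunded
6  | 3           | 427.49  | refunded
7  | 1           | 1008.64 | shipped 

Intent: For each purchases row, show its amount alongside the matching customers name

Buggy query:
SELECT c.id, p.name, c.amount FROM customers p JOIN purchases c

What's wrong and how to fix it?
Bug: Missing join condition: each purchases row is matched to all customers rows instead of just its own

Fix: Add ON c.customer_id = p.id to the JOIN

Corrected query:
SELECT c.id, p.name, c.amount FROM customers p JOIN purchases c ON c.customer_id = p.id

Result:
id | name | amount 
---+------+--------
1  | Dave | 536.16 
2  | Eve  | 820.38 
3  | Dave | 53.6   
4  | Dave | 837.73 
5  | Dave | 15.13  
6  | Eve  | 427.49 
7  | Dave | 1008.64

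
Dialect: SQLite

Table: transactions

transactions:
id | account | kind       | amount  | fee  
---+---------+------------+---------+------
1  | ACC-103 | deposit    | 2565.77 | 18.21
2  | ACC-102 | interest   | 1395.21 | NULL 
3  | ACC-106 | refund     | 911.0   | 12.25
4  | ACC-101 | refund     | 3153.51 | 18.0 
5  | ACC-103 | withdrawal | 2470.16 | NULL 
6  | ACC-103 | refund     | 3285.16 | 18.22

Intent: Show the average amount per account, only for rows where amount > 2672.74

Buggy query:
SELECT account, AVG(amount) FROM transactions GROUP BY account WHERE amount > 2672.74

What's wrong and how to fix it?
Bug: WHERE cannot follow GROUP BY

Fix: Move the WHERE clause before GROUP BY

Corrected query:
SELECT account, AVG(amount) FROM transactions WHERE amount > 2672.74 GROUP BY account

Result:
account | AVG(amount)
--------+------------
ACC-101 | 3153.51    
ACC-103 | 3285.16    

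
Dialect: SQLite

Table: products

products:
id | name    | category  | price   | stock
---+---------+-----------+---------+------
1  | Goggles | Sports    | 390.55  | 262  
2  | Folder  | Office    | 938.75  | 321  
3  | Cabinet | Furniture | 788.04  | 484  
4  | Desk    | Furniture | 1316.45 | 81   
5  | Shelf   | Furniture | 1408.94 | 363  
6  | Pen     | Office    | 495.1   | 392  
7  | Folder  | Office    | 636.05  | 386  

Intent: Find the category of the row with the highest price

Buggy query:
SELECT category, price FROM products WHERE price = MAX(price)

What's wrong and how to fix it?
Bug: WHERE is evaluated per row; an aggregate over the whole table isn't defined there

Fix: Use a subquery: WHERE price = (SELECT MAX(price) FROM products)

Corrected query:
SELECT category, price FROM products WHERE price = (SELECT MAX(price) FROM products)

Result:
category  | price  
----------+--------
Furniture | 1408.94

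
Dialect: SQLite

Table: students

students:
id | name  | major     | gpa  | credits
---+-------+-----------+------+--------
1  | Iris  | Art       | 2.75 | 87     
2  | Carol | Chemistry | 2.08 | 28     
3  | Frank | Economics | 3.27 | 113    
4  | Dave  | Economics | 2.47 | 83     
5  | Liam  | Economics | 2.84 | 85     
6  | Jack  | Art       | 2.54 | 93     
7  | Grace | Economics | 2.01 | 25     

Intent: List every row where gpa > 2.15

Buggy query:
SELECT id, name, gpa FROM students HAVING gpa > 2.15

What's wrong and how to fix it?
Bug: This is a non-aggregate query (no GROUP BY, no aggregates), so in SQLite the HAVING clause is invalid here; a row-level condition belongs in WHERE

Fix: Use WHERE for row-level filtering

Corrected query:
SELECT id, name, gpa FROM students WHERE gpa > 2.15

Result:
id | name  | gpa 
---+-------+-----
1  | Iris  | 2.75
3  | Frank | 3.27
4  | Dave  | 2.47
5  | Liam  | 2.84
6  | Jack  | 2.54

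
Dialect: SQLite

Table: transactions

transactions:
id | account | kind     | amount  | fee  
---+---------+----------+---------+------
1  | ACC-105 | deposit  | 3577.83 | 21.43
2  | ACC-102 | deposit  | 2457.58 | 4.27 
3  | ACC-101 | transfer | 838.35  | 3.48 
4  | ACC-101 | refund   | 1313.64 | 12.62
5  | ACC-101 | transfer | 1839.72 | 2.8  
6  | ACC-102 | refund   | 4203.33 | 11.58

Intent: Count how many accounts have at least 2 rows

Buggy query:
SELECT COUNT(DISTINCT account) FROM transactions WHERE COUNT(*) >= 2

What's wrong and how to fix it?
Bug: COUNT(*) cannot appear in WHERE; the per-group count doesn't exist yet

Fix: Group first with HAVING COUNT(*) >= 2, then COUNT the resulting groups

Corrected query:
SELECT COUNT(*) FROM (SELECT account FROM transactions GROUP BY account HAVING COUNT(*) >= 2)

Result:
COUNT(*)
--------
2       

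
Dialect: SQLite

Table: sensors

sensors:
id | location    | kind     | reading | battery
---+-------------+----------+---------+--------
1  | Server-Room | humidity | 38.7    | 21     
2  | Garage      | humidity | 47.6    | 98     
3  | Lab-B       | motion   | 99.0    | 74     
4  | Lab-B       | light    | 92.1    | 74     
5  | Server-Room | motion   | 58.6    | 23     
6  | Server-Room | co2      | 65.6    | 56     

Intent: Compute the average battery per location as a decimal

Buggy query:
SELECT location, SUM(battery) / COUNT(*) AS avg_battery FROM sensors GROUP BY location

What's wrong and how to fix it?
Bug: SUM(battery) and COUNT(*) are both integers; the division truncates the fractional part

Fix: Multiply by 1.0 (or CAST to REAL) to force floating-point division

Corrected query:
SELECT location, SUM(battery) * 1.0 / COUNT(*) AS avg_battery FROM sensors GROUP BY location

Result:
location    | avg_battery
------------+------------
Garage      | 98         
Lab-B       | 74         
Server-Room | 33.333333  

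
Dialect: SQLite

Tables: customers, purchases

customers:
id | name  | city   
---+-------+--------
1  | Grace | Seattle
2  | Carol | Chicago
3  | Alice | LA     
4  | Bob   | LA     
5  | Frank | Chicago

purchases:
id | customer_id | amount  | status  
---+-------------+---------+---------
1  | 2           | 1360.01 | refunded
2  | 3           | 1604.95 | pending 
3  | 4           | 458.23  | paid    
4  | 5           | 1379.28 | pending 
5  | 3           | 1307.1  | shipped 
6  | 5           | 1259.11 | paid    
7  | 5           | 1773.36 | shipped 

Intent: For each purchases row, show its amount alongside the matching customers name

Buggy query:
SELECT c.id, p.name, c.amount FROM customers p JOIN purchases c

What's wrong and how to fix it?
Bug: JOIN with no ON clause produces a cartesian product; every purchases row pairs with every customers row

Fix: Specify the join condition linking the foreign key to the parent id

Corrected query:
SELECT c.id, p.name, c.amount FROM customers p JOIN purchases c ON c.customer_id = p.id

Result:
id | name  | amount 
---+-------+--------
1  | Carol | 1360.01
2  | Alice | 1604.95
3  | Bob   | 458.23 
4  | Frank | 1379.28
5  | Alice | 1307.1 
6  | Frank | 1259.11
7  | Frank | 1773.36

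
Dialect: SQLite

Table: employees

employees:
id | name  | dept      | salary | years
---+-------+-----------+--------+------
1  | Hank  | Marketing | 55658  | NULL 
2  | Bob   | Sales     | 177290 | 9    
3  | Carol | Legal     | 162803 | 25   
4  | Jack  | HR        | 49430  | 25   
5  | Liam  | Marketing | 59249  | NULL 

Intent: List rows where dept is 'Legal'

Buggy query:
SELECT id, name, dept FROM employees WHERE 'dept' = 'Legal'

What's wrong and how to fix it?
Bug: 'dept' in single quotes is a string literal, not the column; the comparison is literal-vs-literal and never true

Fix: Remove the quotes around the column name (or use double quotes for an identifier)

Corrected query:
SELECT id, name, dept FROM employees WHERE dept = 'Legal'

Result:
id | name  | dept 
---+-------+------
3  | Carol | Legal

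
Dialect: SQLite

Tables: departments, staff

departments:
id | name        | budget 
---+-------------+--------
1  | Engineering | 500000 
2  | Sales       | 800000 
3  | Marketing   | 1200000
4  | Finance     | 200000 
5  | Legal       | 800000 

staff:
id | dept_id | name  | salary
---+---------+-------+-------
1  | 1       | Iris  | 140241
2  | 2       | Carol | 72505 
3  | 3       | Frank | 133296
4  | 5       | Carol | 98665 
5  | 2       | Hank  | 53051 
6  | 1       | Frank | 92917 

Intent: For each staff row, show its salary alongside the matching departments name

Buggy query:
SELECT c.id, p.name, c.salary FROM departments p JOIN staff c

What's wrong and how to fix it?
Bug: Missing join condition: each staff row is matched to all departments rows instead of just its own

Fix: Specify the join condition linking the foreign key to the parent id

Corrected query:
SELECT c.id, p.name, c.salary FROM departments p JOIN staff c ON c.dept_id = p.id

Result:
id | name        | salary
---+-------------+-------
1  | Engineering | 140241
2  | Sales       | 72505 
3  | Marketing   | 133296
4  | Legal       | 98665 
5  | Sales       | 53051 
6  | Engineering | 92917 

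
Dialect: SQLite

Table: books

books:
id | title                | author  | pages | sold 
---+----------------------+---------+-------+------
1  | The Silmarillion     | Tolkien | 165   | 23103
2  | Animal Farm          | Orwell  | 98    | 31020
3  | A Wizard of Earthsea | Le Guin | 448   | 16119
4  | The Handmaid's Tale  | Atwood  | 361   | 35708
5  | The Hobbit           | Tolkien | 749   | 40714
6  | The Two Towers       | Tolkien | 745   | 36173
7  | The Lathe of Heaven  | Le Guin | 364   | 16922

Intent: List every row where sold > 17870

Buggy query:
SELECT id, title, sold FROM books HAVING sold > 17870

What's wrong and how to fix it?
Bug: This is a non-aggregate query (no GROUP BY, no aggregates), so in SQLite the HAVING clause is invalid here; a row-level condition belongs in WHERE

Fix: Replace HAVING with WHERE since the condition applies to individual rows

Corrected query:
SELECT id, title, sold FROM books WHERE sold > 17870

Result:
id | title               | sold 
---+---------------------+------
1  | The Silmarillion    | 23103
2  | Animal Farm         | 31020
4  | The Handmaid's Tale | 35708
5  | The Hobbit          | 40714
6  | The Two Towers      | 36173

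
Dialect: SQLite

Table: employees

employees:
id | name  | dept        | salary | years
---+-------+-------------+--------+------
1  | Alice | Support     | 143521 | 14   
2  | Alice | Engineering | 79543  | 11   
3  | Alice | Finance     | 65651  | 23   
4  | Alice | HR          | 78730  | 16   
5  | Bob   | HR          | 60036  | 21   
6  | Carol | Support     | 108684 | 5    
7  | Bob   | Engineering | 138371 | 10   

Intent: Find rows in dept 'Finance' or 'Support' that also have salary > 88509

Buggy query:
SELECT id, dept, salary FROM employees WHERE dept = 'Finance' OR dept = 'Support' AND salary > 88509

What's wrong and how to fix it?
Bug: Without parentheses, AND is evaluated before OR, so the salary filter only applies to the 'Support' branch

Fix: Group the OR with parentheses (or use IN), then AND the threshold

Corrected query:
SELECT id, dept, salary FROM employees WHERE (dept = 'Finance' OR dept = 'Support') AND salary > 88509

Result:
id | dept    | salary
---+---------+-------
1  | Support | 143521
6  | Support | 108684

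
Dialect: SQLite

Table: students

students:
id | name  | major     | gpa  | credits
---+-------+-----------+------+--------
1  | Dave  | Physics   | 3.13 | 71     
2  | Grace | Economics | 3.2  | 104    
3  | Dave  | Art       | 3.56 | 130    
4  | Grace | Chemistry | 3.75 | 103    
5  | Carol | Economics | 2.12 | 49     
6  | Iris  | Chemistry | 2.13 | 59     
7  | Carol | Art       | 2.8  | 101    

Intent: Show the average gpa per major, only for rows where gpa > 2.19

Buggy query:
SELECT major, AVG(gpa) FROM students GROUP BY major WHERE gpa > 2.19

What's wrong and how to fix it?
Bug: WHERE cannot follow GROUP BY

Fix: Place WHERE between FROM and GROUP BY

Corrected query:
SELECT major, AVG(gpa) FROM students WHERE gpa > 2.19 GROUP BY major

Result:
major     | AVG(gpa)
----------+---------
Art       | 3.18    
Chemistry | 3.75    
Economics | 3.2     
Physics   | 3.13    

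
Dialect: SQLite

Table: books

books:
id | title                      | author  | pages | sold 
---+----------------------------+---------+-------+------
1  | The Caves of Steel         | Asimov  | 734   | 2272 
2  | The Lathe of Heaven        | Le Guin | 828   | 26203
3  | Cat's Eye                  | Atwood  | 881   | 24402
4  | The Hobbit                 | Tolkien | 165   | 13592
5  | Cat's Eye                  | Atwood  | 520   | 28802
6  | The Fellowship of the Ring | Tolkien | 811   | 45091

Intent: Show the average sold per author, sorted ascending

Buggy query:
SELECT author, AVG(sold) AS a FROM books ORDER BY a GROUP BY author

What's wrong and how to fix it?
Bug: GROUP BY must precede ORDER BY

Fix: Reorder: SELECT … FROM … GROUP BY … ORDER BY …

Corrected query:
SELECT author, AVG(sold) AS a FROM books GROUP BY author ORDER BY a

Result:
author  | a      
--------+--------
Asimov  | 2272   
Le Guin | 26203  
Atwood  | 26602  
Tolkien | 29341.5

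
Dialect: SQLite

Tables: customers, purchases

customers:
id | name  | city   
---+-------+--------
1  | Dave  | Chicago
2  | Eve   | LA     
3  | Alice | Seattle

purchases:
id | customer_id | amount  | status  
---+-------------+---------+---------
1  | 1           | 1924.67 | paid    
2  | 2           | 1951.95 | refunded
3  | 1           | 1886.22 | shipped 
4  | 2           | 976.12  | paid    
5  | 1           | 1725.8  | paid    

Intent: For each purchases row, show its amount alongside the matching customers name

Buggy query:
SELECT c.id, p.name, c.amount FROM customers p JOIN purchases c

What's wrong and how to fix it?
Bug: JOIN with no ON clause produces a cartesian product; every purchases row pairs with every customers row

Fix: Specify the join condition linking the foreign key to the parent id

Corrected query:
SELECT c.id, p.name, c.amount FROM customers p JOIN purchases c ON c.customer_id = p.id

Result:
id | name | amount 
---+------+--------
1  | Dave | 1924.67
2  | Eve  | 1951.95
3  | Dave | 1886.22
4  | Eve  | 976.12 
5  | Dave | 1725.8 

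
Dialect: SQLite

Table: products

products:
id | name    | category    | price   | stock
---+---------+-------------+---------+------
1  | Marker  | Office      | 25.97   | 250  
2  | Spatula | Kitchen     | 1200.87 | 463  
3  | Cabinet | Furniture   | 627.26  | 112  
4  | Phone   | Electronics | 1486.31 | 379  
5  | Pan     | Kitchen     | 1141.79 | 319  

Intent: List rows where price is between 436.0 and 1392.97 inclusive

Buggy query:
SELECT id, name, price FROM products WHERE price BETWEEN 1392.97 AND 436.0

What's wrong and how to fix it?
Bug: The bounds are reversed; BETWEEN a AND b requires a <= b to match anything

Fix: Swap the bounds so the smaller value comes first

Corrected query:
SELECT id, name, price FROM products WHERE price BETWEEN 436.0 AND 1392.97

Result:
id | name    | price  
---+---------+--------
2  | Spatula | 1200.87
3  | Cabinet | 627.26 
5  | Pan     | 1141.79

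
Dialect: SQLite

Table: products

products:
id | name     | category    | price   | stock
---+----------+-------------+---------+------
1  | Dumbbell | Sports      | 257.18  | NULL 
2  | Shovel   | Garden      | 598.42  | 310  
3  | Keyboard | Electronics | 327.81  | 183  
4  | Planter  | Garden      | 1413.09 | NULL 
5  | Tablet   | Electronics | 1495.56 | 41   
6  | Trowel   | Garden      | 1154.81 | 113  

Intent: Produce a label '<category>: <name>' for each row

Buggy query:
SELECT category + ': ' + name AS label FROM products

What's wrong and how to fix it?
Bug: '+' is numeric addition; on text columns SQLite converts them to 0 instead of concatenating

Fix: Replace + with || to concatenate text

Corrected query:
SELECT category || ': ' || name AS label FROM products

Result:
label                
---------------------
Sports: Dumbbell     
Garden: Shovel       
Electronics: Keyboard
Garden: Planter      
Electronics: Tablet  
Garden: Trowel       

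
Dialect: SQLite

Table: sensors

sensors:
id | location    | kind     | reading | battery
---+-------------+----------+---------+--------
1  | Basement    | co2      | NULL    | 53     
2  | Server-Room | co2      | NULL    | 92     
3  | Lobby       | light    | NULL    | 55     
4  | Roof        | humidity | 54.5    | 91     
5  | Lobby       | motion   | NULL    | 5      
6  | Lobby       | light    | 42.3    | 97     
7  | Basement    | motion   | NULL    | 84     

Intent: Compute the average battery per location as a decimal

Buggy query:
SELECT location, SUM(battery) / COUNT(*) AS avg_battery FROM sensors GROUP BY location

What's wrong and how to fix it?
Bug: Both operands are integers, so '/' performs integer division and truncates

Fix: Cast one side to REAL so the division keeps the fractional part

Corrected query:
SELECT location, SUM(battery) * 1.0 / COUNT(*) AS avg_battery FROM sensors GROUP BY location

Result:
location    | avg_battery
------------+------------
Basement    | 68.5       
Lobby       | 52.333333  
Roof        | 91         
Server-Room | 92         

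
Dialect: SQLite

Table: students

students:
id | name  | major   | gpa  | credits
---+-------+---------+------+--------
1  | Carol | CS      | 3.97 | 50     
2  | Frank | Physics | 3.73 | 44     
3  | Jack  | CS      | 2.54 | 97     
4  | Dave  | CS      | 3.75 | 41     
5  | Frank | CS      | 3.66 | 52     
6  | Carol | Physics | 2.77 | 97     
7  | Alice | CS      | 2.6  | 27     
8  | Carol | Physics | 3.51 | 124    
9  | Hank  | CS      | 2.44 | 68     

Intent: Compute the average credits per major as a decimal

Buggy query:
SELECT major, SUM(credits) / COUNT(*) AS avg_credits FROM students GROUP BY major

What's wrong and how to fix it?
Bug: Both operands are integers, so '/' performs integer division and truncates

Fix: Multiply by 1.0 (or CAST to REAL) to force floating-point division

Corrected query:
SELECT major, SUM(credits) * 1.0 / COUNT(*) AS avg_credits FROM students GROUP BY major

Result:
major   | avg_credits
--------+------------
CS      | 55.833333  
Physics | 88.333333  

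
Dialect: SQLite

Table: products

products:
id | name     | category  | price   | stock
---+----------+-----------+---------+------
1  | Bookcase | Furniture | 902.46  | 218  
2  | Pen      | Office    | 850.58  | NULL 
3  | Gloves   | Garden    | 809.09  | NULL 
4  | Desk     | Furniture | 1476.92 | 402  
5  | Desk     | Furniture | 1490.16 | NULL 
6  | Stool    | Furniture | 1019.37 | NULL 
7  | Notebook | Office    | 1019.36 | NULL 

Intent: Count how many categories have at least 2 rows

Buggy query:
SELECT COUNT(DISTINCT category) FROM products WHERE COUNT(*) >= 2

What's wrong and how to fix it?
Bug: WHERE filters individual rows, not groups, so a group-level COUNT is invalid there

Fix: Use a subquery that GROUPs and filters with HAVING, then count its rows

Corrected query:
SELECT COUNT(*) FROM (SELECT category FROM products GROUP BY category HAVING COUNT(*) >= 2)

Result:
COUNT(*)
--------
2       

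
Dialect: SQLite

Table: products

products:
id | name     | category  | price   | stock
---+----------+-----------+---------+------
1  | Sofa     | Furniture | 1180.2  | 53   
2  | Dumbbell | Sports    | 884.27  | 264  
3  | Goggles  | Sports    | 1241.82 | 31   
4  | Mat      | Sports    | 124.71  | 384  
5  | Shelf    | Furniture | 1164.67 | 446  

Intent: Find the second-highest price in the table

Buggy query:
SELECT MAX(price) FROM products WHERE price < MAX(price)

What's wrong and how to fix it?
Bug: The inner MAX is an aggregate inside WHERE, which is not allowed

Fix: Compute the overall MAX in a subquery, then take MAX of rows below it

Corrected query:
SELECT MAX(price) FROM products WHERE price < (SELECT MAX(price) FROM products)

Result:
MAX(price)
----------
1180.2    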